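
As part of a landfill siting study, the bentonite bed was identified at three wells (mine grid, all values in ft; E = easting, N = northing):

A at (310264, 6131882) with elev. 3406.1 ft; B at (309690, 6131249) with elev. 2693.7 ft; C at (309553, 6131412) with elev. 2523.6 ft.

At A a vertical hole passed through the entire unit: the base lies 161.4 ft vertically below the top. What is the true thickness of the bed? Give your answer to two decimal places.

Let the plane be z = a·E + b·N + c.
B−A: −574a − 633b = −712.4;  C−A: −711a − 470b = −882.5.
Solving gives a = 1.24135, b = −0.00021.
|∇z| = √(a²+b²) = 1.24135, so dip δ = arctan(1.24135) = 51.15°.
True thickness = vertical thickness × cos δ = 161.4 × cos 51.15° = 101.25 ft.

101.25 ft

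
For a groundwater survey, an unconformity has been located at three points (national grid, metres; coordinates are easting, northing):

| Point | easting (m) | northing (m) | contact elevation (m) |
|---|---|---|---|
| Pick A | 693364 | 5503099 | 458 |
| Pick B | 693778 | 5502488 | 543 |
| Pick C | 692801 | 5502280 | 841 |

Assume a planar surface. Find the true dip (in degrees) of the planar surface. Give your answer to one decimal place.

Two edge vectors: Pick A→Pick B = (414, -611, 85), Pick A→Pick C = (-563, -819, 383).
Normal n = (Pick A→Pick B) × (Pick A→Pick C) = (-164398, -206417, -683059).
So ∂z/∂easting = −n_x/n_z = −0.24068 and ∂z/∂northing = −n_y/n_z = −0.30219.
Gradient magnitude |∇z| = √(a² + b²) = √(0.05793 + 0.09132) = 0.38633.
True dip = arctan(0.38633) = 21.1°, dipping toward NE (azimuth ≈ 039°).

21.1°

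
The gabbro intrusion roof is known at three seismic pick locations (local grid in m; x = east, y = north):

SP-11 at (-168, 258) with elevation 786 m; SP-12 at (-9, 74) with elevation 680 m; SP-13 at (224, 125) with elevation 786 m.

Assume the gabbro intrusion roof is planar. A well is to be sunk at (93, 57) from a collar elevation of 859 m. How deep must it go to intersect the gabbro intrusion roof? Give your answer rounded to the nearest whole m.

Let the plane be z = a·x + b·y + c.
SP-12−SP-11: 159a − 184b = −106;  SP-13−SP-11: 392a − 133b = 0.
Solving gives a = 0.27653, b = 0.81505.
Then c = 786 − a·-168 − b·258 = 622.18.
At (93, 57): z_contact = 25.7 + 46.5 + 622.18 = 694.4 m.
Depth below ground = 859 − 694.4 = 165 m.

165 m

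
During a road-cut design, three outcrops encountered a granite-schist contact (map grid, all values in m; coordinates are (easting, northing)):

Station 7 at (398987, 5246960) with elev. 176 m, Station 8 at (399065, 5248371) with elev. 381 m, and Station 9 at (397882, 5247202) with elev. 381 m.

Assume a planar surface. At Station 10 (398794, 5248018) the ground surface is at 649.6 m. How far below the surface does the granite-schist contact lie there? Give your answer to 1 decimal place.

Let the plane be z = a·E + b·N + c.
Station 8−Station 7: 78a + 1411b = 205;  Station 9−Station 7: −1105a + 242b = 205.
Solving gives a = −0.151863303, b = 0.153682025.
Then c = 176 − a·398987 − b·5246960 = −745595.96.
At (398794, 5248018): z_contact = −60562.17 + 806526.03 − 745595.96 = 367.91 m.
Depth below ground = 649.6 − 367.91 = 281.7 m.

281.7 m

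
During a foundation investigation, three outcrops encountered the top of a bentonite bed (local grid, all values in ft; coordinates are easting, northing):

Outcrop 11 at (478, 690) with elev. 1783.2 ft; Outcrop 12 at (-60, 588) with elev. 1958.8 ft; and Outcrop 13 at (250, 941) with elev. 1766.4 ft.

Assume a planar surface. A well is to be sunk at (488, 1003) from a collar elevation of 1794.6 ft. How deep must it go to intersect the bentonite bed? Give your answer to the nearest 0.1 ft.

111.1 ft

Two edge vectors: Outcrop 11→Outcrop 12 = (-538, -102, 175.6), Outcrop 11→Outcrop 13 = (-228, 251, -16.8).
Normal n = (Outcrop 11→Outcrop 12) × (Outcrop 11→Outcrop 13) = (-42362, -49075.2, -158294).
So ∂z/∂easting = −n_x/n_z = −0.267616 and ∂z/∂northing = −n_y/n_z = −0.310026.
Intercept c from Outcrop 11: 1783.2 + 127.92 + 213.92 = 2125.04.
At (488, 1003): z_contact = −130.60 − 310.96 + 2125.04 = 1683.49 ft.
Depth below ground = 1794.6 − 1683.49 = 111.1 ft.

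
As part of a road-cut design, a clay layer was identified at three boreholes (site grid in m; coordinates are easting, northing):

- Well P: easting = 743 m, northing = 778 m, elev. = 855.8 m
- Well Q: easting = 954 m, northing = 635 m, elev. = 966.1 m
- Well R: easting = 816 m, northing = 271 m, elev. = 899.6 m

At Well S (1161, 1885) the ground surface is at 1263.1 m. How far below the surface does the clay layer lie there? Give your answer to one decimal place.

205.9 m

Let the plane be z = a·easting + b·northing + c.
Well Q−Well P: 211a − 143b = 110.3;  Well R−Well P: 73a − 507b = 43.8.
Solving gives a = 0.514395, b = −0.012326.
Then c = 855.8 − a·743 − b·778 = 483.19.
At (1161, 1885): z_contact = 597.21 − 23.23 + 483.19 = 1057.17 m.
Depth below ground = 1263.1 − 1057.17 = 205.9 m.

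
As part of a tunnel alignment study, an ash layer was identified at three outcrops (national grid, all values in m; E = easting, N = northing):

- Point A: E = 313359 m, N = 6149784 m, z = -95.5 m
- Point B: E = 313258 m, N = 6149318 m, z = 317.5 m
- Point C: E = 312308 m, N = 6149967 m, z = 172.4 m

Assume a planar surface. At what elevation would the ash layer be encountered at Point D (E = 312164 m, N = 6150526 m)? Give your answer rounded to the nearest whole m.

Two edge vectors: Point A→Point B = (-101, -466, 413), Point A→Point C = (-1051, 183, 267.9).
Normal n = (Point A→Point B) × (Point A→Point C) = (-200420.4, -407005.1, -508249).
So ∂z/∂E = −n_x/n_z = −0.39433506 and ∂z/∂N = −n_y/n_z = −0.80079862.
Intercept c from Point A: -95.5 + 123568.44 + 4924738.57 = 5048211.51.
At (312164, 6150526): z = −123097.2 − 4925332.8 + 5048211.51 = -218.5 m.

-218 m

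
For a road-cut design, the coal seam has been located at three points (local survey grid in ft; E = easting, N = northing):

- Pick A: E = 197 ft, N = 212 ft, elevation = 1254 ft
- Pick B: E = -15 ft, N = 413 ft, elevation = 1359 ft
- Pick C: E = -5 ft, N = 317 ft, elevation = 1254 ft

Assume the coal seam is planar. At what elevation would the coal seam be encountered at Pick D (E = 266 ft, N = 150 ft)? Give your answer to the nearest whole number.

1224 ft

Let the plane be z = a·E + b·N + c.
Pick B−Pick A: −212a + 201b = 105;  Pick C−Pick A: −202a + 105b = 0.
Solving gives a = 0.60108, b = 1.15636.
Then c = 1254 − a·197 − b·212 = 890.44.
At (266, 150): z = 159.9 + 173.5 + 890.44 = 1223.8 ft.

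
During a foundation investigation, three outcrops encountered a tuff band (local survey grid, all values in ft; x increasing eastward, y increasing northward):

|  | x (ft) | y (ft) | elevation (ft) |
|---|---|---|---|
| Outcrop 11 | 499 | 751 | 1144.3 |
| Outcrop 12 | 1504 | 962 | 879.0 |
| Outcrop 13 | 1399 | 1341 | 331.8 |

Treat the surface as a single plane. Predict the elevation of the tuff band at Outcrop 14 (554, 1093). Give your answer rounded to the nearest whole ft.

Let the plane be z = a·x + b·y + c.
Outcrop 12−Outcrop 11: 1005a + 211b = −265.3;  Outcrop 13−Outcrop 11: 900a + 590b = −812.5.
Solving gives a = 0.03699, b = −1.43355.
Then c = 1144.3 − a·499 − b·751 = 2202.44.
At (554, 1093): z = 20.5 − 1566.9 + 2202.44 = 656.1 ft.

656 ft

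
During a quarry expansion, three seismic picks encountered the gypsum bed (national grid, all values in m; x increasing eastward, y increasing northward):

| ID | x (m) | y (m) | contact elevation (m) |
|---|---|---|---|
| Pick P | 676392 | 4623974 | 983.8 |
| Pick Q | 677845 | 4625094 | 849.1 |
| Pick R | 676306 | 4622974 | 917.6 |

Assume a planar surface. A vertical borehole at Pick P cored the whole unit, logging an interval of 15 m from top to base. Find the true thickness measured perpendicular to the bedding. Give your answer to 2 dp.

14.78 m

Two edge vectors: Pick P→Pick Q = (1453, 1120, -134.7), Pick P→Pick R = (-86, -1000, -66.2).
Normal n = (Pick P→Pick Q) × (Pick P→Pick R) = (-208844, 107772.8, -1356680).
So ∂z/∂x = −n_x/n_z = −0.15394 and ∂z/∂y = −n_y/n_z = 0.07944.
|∇z| = √(a²+b²) = 0.17323, so dip δ = arctan(0.17323) = 9.83°.
True thickness = vertical thickness × cos δ = 15 × cos 9.83° = 14.78 m.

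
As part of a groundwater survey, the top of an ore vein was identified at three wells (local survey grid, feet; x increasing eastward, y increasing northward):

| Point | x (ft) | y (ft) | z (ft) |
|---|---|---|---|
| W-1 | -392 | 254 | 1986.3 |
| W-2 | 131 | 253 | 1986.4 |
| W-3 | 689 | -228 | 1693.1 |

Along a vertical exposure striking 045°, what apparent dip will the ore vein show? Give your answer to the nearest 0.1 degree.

Let the plane be z = a·x + b·y + c.
W-2−W-1: 523a − 1b = 0.1;  W-3−W-1: 1081a − 482b = −293.2.
Solving gives a = 0.00136, b = 0.61135.
Unit vector along 045° is (sin 45°, cos 45°) = (0.7071, 0.7071).
Slope in that direction = a·(0.7071) + b·(0.7071) = 0.43325.
Apparent dip = arctan|0.43325| = 23.4° (true dip is 31.4°, so apparent ≤ true as expected).

23.4°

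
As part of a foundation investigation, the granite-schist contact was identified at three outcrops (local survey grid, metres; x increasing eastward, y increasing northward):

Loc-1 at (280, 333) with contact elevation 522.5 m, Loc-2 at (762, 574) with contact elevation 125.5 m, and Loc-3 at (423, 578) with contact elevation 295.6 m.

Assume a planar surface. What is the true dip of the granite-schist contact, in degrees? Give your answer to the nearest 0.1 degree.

Two edge vectors: Loc-1→Loc-2 = (482, 241, -397), Loc-1→Loc-3 = (143, 245, -226.9).
Normal n = (Loc-1→Loc-2) × (Loc-1→Loc-3) = (42582.1, 52594.8, 83627).
So ∂z/∂x = −n_x/n_z = −0.50919 and ∂z/∂y = −n_y/n_z = −0.62892.
Gradient magnitude |∇z| = √(a² + b²) = √(0.25928 + 0.39554) = 0.80921.
True dip = arctan(0.80921) = 39.0°, dipping toward NE (azimuth ≈ 039°).

39.0°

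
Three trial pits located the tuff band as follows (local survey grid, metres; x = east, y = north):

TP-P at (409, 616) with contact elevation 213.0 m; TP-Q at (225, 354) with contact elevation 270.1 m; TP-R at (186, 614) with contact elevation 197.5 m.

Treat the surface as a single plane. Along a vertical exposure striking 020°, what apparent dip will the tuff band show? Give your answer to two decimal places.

Two edge vectors: TP-P→TP-Q = (-184, -262, 57.1), TP-P→TP-R = (-223, -2, -15.5).
Normal n = (TP-P→TP-Q) × (TP-P→TP-R) = (4175.2, -15585.3, -58058).
So ∂z/∂x = −n_x/n_z = 0.07191 and ∂z/∂y = −n_y/n_z = −0.26844.
Unit vector along 020° is (sin 20°, cos 20°) = (0.3420, 0.9397).
Slope in that direction = a·(0.3420) + b·(0.9397) = −0.22766.
Apparent dip = arctan|0.22766| = 12.83° (true dip is 15.5°, so apparent ≤ true as expected).

12.83°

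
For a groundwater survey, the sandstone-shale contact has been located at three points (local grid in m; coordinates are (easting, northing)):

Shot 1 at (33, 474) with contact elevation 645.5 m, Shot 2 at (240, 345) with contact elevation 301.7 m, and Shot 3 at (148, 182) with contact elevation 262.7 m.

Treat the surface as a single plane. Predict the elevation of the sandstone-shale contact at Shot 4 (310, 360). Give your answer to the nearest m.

236 m

Two edge vectors: Shot 1→Shot 2 = (207, -129, -343.8), Shot 1→Shot 3 = (115, -292, -382.8).
Normal n = (Shot 1→Shot 2) × (Shot 1→Shot 3) = (-51008.4, 39702.6, -45609).
So ∂z/∂E = −n_x/n_z = −1.11838 and ∂z/∂N = −n_y/n_z = 0.87050.
Intercept c from Shot 1: 645.5 + 36.91 − 412.62 = 269.79.
At (310, 360): z = −346.7 + 313.4 + 269.79 = 236.5 m.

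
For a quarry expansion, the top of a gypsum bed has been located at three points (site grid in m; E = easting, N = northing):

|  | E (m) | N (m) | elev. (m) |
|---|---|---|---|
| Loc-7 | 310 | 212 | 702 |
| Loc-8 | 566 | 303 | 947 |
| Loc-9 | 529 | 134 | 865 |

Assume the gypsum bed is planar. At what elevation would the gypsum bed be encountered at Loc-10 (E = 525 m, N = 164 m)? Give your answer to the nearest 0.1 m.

Let the plane be z = a·E + b·N + c.
Loc-8−Loc-7: 256a + 91b = 245;  Loc-9−Loc-7: 219a − 78b = 163.
Solving gives a = 0.85077, b = 0.29894.
Then c = 702 − a·310 − b·212 = 374.89.
At (525, 164): z = 446.7 + 49.0 + 374.89 = 870.6 m.

870.6 m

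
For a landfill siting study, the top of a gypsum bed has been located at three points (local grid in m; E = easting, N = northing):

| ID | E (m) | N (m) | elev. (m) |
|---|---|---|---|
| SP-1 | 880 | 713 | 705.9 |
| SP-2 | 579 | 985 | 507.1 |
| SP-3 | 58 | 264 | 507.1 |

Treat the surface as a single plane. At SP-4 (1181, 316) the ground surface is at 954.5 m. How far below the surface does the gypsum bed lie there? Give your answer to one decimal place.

13.7 m

Two edge vectors: SP-1→SP-2 = (-301, 272, -198.8), SP-1→SP-3 = (-822, -449, -198.8).
Normal n = (SP-1→SP-2) × (SP-1→SP-3) = (-143334.8, 103574.8, 358733).
So ∂z/∂E = −n_x/n_z = 0.399558 and ∂z/∂N = −n_y/n_z = −0.288724.
Intercept c from SP-1: 705.9 − 351.61 + 205.86 = 560.15.
At (1181, 316): z_contact = 471.88 − 91.24 + 560.15 = 940.79 m.
Depth below ground = 954.5 − 940.79 = 13.7 m.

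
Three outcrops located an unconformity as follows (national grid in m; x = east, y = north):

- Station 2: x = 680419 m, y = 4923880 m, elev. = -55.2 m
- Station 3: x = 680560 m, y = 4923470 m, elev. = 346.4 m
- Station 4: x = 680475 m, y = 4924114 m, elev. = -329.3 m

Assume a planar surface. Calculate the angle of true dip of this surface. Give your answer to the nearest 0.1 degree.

48.8°

Two edge vectors: Station 2→Station 3 = (141, -410, 401.6), Station 2→Station 4 = (56, 234, -274.1).
Normal n = (Station 2→Station 3) × (Station 2→Station 4) = (18406.6, 61137.7, 55954).
So ∂z/∂x = −n_x/n_z = −0.32896 and ∂z/∂y = −n_y/n_z = −1.09264.
Gradient magnitude |∇z| = √(a² + b²) = √(0.10821 + 1.19387) = 1.14109.
True dip = arctan(1.14109) = 48.8°, dipping toward NNE (azimuth ≈ 017°).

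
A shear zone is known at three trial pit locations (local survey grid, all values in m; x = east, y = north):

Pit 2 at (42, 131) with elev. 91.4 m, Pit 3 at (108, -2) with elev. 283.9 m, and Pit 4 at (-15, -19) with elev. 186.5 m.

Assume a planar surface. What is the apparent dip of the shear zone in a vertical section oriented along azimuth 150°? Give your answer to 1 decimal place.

Two edge vectors: Pit 2→Pit 3 = (66, -133, 192.5), Pit 2→Pit 4 = (-57, -150, 95.1).
Normal n = (Pit 2→Pit 3) × (Pit 2→Pit 4) = (16226.7, -17249.1, -17481).
So ∂z/∂x = −n_x/n_z = 0.92825 and ∂z/∂y = −n_y/n_z = −0.98673.
Unit vector along 150° is (sin 150°, cos 150°) = (0.5000, -0.8660).
Slope in that direction = a·(0.5000) + b·(-0.8660) = 1.31866.
Apparent dip = arctan|1.31866| = 52.8° (true dip is 53.6°, so apparent ≤ true as expected).

52.8°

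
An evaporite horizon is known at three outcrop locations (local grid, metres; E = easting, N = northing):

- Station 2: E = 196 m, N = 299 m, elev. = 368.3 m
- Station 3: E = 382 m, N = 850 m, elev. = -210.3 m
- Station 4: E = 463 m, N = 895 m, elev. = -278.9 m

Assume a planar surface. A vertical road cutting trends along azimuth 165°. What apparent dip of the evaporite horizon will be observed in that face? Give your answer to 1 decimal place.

39.5°

Two edge vectors: Station 2→Station 3 = (186, 551, -578.6), Station 2→Station 4 = (267, 596, -647.2).
Normal n = (Station 2→Station 3) × (Station 2→Station 4) = (-11761.6, -34107, -36261).
So ∂z/∂E = −n_x/n_z = −0.32436 and ∂z/∂N = −n_y/n_z = −0.94060.
Unit vector along 165° is (sin 165°, cos 165°) = (0.2588, -0.9659).
Slope in that direction = a·(0.2588) + b·(-0.9659) = 0.82460.
Apparent dip = arctan|0.82460| = 39.5° (true dip is 44.9°, so apparent ≤ true as expected).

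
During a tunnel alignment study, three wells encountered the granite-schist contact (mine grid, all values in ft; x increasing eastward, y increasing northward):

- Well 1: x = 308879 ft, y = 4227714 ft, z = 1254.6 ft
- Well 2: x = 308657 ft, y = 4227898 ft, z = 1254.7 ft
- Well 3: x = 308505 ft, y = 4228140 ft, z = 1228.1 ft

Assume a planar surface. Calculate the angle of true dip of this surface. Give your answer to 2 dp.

Two edge vectors: Well 1→Well 2 = (-222, 184, 0.1), Well 1→Well 3 = (-374, 426, -26.5).
Normal n = (Well 1→Well 2) × (Well 1→Well 3) = (-4918.6, -5920.4, -25756).
So ∂z/∂x = −n_x/n_z = −0.19097 and ∂z/∂y = −n_y/n_z = −0.22986.
Gradient magnitude |∇z| = √(a² + b²) = √(0.03647 + 0.05284) = 0.29884.
True dip = arctan(0.29884) = 16.64°, dipping toward NE (azimuth ≈ 040°).

16.64°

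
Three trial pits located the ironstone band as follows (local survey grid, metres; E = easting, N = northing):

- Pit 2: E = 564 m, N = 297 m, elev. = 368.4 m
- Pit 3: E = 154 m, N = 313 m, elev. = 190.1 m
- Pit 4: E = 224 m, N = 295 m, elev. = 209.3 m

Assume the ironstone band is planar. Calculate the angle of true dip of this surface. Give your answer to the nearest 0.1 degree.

Two edge vectors: Pit 2→Pit 3 = (-410, 16, -178.3), Pit 2→Pit 4 = (-340, -2, -159.1).
Normal n = (Pit 2→Pit 3) × (Pit 2→Pit 4) = (-2902.2, -4609, 6260).
So ∂z/∂E = −n_x/n_z = 0.46361 and ∂z/∂N = −n_y/n_z = 0.73626.
Gradient magnitude |∇z| = √(a² + b²) = √(0.21493 + 0.54208) = 0.87007.
True dip = arctan(0.87007) = 41.0°, dipping toward SSW (azimuth ≈ 212°).

41.0°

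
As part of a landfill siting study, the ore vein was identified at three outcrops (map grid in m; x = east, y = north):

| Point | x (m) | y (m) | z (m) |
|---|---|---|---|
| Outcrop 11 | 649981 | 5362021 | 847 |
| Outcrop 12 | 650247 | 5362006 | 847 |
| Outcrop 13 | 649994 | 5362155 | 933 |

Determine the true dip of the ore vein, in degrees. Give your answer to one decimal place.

Two edge vectors: Outcrop 11→Outcrop 12 = (266, -15, 0), Outcrop 11→Outcrop 13 = (13, 134, 86).
Normal n = (Outcrop 11→Outcrop 12) × (Outcrop 11→Outcrop 13) = (-1290, -22876, 35839).
So ∂z/∂x = −n_x/n_z = 0.03599 and ∂z/∂y = −n_y/n_z = 0.63830.
Gradient magnitude |∇z| = √(a² + b²) = √(0.00130 + 0.40743) = 0.63931.
True dip = arctan(0.63931) = 32.6°, dipping toward S (azimuth ≈ 183°).

32.6°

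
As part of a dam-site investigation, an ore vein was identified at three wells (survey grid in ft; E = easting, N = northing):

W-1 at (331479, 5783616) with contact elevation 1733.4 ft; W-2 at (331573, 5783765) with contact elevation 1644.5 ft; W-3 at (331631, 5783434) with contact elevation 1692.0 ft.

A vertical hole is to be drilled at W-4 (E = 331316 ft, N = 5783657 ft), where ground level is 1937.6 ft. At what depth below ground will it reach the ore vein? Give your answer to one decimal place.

122.5 ft

Two edge vectors: W-1→W-2 = (94, 149, -88.9), W-1→W-3 = (152, -182, -41.4).
Normal n = (W-1→W-2) × (W-1→W-3) = (-22348.4, -9621.2, -39756).
So ∂z/∂E = −n_x/n_z = −0.562139048 and ∂z/∂N = −n_y/n_z = −0.242006238.
Intercept c from W-1: 1733.4 + 186337.29 + 1399671.15 = 1587741.84.
At (331316, 5783657): z_contact = −186245.66 − 1399681.07 + 1587741.84 = 1815.11 ft.
Depth below ground = 1937.6 − 1815.11 = 122.5 ft.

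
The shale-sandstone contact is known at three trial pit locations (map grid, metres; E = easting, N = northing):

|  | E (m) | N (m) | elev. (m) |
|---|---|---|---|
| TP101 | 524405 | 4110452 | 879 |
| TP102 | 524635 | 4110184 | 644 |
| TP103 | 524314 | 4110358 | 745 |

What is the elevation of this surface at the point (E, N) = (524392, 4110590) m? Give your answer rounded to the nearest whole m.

Let the plane be z = a·E + b·N + c.
TP102−TP101: 230a − 268b = −235;  TP103−TP101: −91a − 94b = −134.
Solving gives a = 0.30042601, b = 1.13469397.
Then c = 879 − a·524405 − b·4110452 = −4820770.99.
At (524392, 4110590): z = 157541.0 + 4664261.7 − 4820770.99 = 1031.7 m.

1032 m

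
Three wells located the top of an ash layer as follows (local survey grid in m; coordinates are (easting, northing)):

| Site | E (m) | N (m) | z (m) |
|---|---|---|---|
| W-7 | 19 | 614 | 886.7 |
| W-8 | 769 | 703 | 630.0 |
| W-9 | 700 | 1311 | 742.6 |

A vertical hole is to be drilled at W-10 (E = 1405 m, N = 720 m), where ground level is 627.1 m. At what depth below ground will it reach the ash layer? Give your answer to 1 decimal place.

Let the plane be z = a·E + b·N + c.
W-8−W-7: 750a + 89b = −256.7;  W-9−W-7: 681a + 697b = −144.1.
Solving gives a = −0.359403, b = 0.144410.
Then c = 886.7 − a·19 − b·614 = 804.86.
At (1405, 720): z_contact = −504.96 + 103.98 + 804.86 = 403.87 m.
Depth below ground = 627.1 − 403.87 = 223.2 m.

223.2 m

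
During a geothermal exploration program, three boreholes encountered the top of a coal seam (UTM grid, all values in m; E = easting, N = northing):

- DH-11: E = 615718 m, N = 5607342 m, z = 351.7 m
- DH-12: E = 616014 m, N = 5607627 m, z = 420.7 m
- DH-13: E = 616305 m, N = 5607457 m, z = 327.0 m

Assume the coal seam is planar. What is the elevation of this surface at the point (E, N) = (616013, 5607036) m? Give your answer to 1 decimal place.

208.8 m

Let the plane be z = a·E + b·N + c.
DH-12−DH-11: 296a + 285b = 69;  DH-13−DH-11: 587a + 115b = −24.7.
Solving gives a = −0.112374770, b = 0.358817305.
Then c = 351.7 − a·615718 − b·5607342 = −1942468.48.
At (616013, 5607036): z = −69224.3 + 2011901.5 − 1942468.48 = 208.8 m.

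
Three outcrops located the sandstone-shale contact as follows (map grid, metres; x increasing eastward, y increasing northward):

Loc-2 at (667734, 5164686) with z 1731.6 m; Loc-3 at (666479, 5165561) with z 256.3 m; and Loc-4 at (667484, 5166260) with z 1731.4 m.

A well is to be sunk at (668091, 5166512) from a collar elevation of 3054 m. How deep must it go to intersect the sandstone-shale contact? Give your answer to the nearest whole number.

Two edge vectors: Loc-2→Loc-3 = (-1255, 875, -1475.3), Loc-2→Loc-4 = (-250, 1574, -0.2).
Normal n = (Loc-2→Loc-3) × (Loc-2→Loc-4) = (2321947.2, 368574, -1756620).
So ∂z/∂x = −n_x/n_z = 1.32182669 and ∂z/∂y = −n_y/n_z = 0.20982000.
Intercept c from Loc-2: 1731.6 − 882628.62 − 1083654.39 = −1964551.41.
At (668091, 5166512): z_contact = 883100.5 + 1084037.5 − 1964551.41 = 2586.6 m.
Depth below ground = 3054 − 2586.6 = 467 m.

467 m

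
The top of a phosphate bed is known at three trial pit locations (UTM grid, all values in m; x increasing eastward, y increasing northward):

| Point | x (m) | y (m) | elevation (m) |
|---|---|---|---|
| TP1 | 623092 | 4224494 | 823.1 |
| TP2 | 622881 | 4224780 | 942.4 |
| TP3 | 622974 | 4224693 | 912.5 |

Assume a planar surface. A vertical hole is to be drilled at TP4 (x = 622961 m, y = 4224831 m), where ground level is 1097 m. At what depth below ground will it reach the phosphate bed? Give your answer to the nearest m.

Two edge vectors: TP1→TP2 = (-211, 286, 119.3), TP1→TP3 = (-118, 199, 89.4).
Normal n = (TP1→TP2) × (TP1→TP3) = (1827.7, 4786, -8241).
So ∂z/∂x = −n_x/n_z = 0.22178134 and ∂z/∂y = −n_y/n_z = 0.58075476.
Intercept c from TP1: 823.1 − 138190.18 − 2453395.01 = −2590762.09.
At (622961, 4224831): z_contact = 138161.1 + 2453590.7 − 2590762.09 = 989.8 m.
Depth below ground = 1097 − 989.8 = 107 m.

107 m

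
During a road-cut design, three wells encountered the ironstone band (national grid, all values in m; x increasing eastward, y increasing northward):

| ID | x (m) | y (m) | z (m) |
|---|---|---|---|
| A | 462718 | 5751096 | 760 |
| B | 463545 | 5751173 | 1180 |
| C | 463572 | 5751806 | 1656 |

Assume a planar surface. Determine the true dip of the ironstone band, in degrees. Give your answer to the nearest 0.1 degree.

Let the plane be z = a·x + b·y + c.
B−A: 827a + 77b = 420;  C−A: 854a + 710b = 896.
Solving gives a = 0.43959, b = 0.73322.
Gradient magnitude |∇z| = √(a² + b²) = √(0.19324 + 0.53762) = 0.85490.
True dip = arctan(0.85490) = 40.5°, dipping toward SSW (azimuth ≈ 211°).

40.5°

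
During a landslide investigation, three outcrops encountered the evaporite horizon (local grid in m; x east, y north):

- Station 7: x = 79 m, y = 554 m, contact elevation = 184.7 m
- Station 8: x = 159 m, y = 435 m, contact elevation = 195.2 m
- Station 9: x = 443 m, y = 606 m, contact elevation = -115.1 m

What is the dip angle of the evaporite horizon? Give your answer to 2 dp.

Two edge vectors: Station 7→Station 8 = (80, -119, 10.5), Station 7→Station 9 = (364, 52, -299.8).
Normal n = (Station 7→Station 8) × (Station 7→Station 9) = (35130.2, 27806, 47476).
So ∂z/∂x = −n_x/n_z = −0.73996 and ∂z/∂y = −n_y/n_z = −0.58569.
Gradient magnitude |∇z| = √(a² + b²) = √(0.54754 + 0.34303) = 0.94370.
True dip = arctan(0.94370) = 43.34°, dipping toward NE (azimuth ≈ 052°).

43.34°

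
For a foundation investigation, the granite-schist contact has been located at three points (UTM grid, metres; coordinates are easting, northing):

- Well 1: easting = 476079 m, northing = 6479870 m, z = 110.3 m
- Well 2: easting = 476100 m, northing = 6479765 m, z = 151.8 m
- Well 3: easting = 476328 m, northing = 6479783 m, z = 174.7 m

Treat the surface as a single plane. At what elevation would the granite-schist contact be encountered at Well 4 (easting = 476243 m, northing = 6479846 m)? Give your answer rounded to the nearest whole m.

140 m

Let the plane be z = a·easting + b·northing + c.
Well 2−Well 1: 21a − 105b = 41.5;  Well 3−Well 1: 249a − 87b = 64.4.
Solving gives a = 0.12959536, b = −0.36931902.
Then c = 110.3 − a·476079 − b·6479870 = 2331551.93.
At (476243, 6479846): z = 61718.9 − 2393130.4 + 2331551.93 = 140.4 m.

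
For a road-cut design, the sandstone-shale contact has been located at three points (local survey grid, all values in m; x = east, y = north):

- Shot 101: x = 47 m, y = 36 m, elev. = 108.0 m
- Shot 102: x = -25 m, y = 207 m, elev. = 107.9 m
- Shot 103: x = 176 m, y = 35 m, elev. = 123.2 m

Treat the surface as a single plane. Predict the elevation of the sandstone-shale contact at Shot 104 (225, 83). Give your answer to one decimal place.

131.4 m

Let the plane be z = a·x + b·y + c.
Shot 102−Shot 101: −72a + 171b = −0.1;  Shot 103−Shot 101: 129a − 1b = 15.2.
Solving gives a = 0.11821, b = 0.04919.
Then c = 108 − a·47 − b·36 = 100.67.
At (225, 83): z = 26.6 + 4.1 + 100.67 = 131.4 m.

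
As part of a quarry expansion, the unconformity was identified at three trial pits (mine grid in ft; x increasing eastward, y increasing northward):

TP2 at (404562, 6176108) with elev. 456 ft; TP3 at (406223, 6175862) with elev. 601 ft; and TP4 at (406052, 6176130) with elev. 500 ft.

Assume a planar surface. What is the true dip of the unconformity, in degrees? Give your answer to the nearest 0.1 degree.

19.6°

Let the plane be z = a·x + b·y + c.
TP3−TP2: 1661a − 246b = 145;  TP4−TP2: 1490a + 22b = 44.
Solving gives a = 0.03477, b = −0.35468.
Gradient magnitude |∇z| = √(a² + b²) = √(0.00121 + 0.12580) = 0.35638.
True dip = arctan(0.35638) = 19.6°, dipping toward N (azimuth ≈ 354°).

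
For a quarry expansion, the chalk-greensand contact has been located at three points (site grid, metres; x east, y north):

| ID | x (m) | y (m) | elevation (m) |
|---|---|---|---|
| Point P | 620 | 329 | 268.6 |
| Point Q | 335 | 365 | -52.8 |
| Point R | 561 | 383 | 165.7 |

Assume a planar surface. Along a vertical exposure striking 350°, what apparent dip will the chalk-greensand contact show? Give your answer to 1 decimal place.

43.5°

Two edge vectors: Point P→Point Q = (-285, 36, -321.4), Point P→Point R = (-59, 54, -102.9).
Normal n = (Point P→Point Q) × (Point P→Point R) = (13651.2, -10363.9, -13266).
So ∂z/∂x = −n_x/n_z = 1.02904 and ∂z/∂y = −n_y/n_z = −0.78124.
Unit vector along 350° is (sin 350°, cos 350°) = (-0.1736, 0.9848).
Slope in that direction = a·(-0.1736) + b·(0.9848) = −0.94806.
Apparent dip = arctan|0.94806| = 43.5° (true dip is 52.3°, so apparent ≤ true as expected).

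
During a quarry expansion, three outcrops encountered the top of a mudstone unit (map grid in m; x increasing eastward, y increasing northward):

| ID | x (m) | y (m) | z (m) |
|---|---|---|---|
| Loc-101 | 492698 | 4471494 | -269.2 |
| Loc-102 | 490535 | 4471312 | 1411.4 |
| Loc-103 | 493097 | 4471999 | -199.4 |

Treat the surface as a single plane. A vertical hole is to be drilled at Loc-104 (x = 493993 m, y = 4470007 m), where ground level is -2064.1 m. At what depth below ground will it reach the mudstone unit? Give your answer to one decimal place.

Let the plane be z = a·x + b·y + c.
Loc-102−Loc-101: −2163a − 182b = 1680.6;  Loc-103−Loc-101: 399a + 505b = 69.8.
Solving gives a = −0.844767220, b = 0.805667566.
Then c = -269.2 − a·492698 − b·4471494 = −3186591.77.
At (493993, 4470007): z_contact = −417309.09 + 3601339.66 − 3186591.77 = -2561.20 m.
Depth below ground = -2064.1 − (-2561.20) = 497.1 m.

497.1 m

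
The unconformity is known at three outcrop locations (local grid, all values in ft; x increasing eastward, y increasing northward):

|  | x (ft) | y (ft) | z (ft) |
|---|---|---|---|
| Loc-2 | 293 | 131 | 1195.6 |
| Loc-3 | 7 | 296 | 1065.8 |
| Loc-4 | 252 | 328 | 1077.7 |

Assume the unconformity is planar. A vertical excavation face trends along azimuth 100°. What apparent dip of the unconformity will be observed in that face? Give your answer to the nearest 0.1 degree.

Two edge vectors: Loc-2→Loc-3 = (-286, 165, -129.8), Loc-2→Loc-4 = (-41, 197, -117.9).
Normal n = (Loc-2→Loc-3) × (Loc-2→Loc-4) = (6117.1, -28397.6, -49577).
So ∂z/∂x = −n_x/n_z = 0.12339 and ∂z/∂y = −n_y/n_z = −0.57280.
Unit vector along 100° is (sin 100°, cos 100°) = (0.9848, -0.1736).
Slope in that direction = a·(0.9848) + b·(-0.1736) = 0.22098.
Apparent dip = arctan|0.22098| = 12.5° (true dip is 30.4°, so apparent ≤ true as expected).

12.5°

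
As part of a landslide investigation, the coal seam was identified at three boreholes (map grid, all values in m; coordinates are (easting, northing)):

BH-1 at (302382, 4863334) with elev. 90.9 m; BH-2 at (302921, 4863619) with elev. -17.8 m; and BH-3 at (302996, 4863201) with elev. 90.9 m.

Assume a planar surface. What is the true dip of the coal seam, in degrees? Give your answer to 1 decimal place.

Let the plane be z = a·E + b·N + c.
BH-2−BH-1: 539a + 285b = −108.7;  BH-3−BH-1: 614a − 133b = 0.
Solving gives a = −0.05861, b = −0.27056.
Gradient magnitude |∇z| = √(a² + b²) = √(0.00343 + 0.07320) = 0.27684.
True dip = arctan(0.27684) = 15.5°, dipping toward NNE (azimuth ≈ 012°).

15.5°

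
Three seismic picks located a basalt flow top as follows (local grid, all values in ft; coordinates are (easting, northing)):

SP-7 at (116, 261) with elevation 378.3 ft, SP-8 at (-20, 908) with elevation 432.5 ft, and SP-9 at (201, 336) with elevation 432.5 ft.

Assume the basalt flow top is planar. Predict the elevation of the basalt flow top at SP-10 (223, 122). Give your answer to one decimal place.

Two edge vectors: SP-7→SP-8 = (-136, 647, 54.2), SP-7→SP-9 = (85, 75, 54.2).
Normal n = (SP-7→SP-8) × (SP-7→SP-9) = (31002.4, 11978.2, -65195).
So ∂z/∂E = −n_x/n_z = 0.47553 and ∂z/∂N = −n_y/n_z = 0.18373.
Intercept c from SP-7: 378.3 − 55.16 − 47.95 = 275.18.
At (223, 122): z = 106.0 + 22.4 + 275.18 = 403.6 ft.

403.6 ft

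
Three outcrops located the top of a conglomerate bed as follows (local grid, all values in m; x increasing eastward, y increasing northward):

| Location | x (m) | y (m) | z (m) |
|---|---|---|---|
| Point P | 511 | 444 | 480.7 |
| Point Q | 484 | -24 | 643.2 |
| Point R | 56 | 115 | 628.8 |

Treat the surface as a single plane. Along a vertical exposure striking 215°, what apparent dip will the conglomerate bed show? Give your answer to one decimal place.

Two edge vectors: Point P→Point Q = (-27, -468, 162.5), Point P→Point R = (-455, -329, 148.1).
Normal n = (Point P→Point Q) × (Point P→Point R) = (-15848.3, -69938.8, -204057).
So ∂z/∂x = −n_x/n_z = −0.07767 and ∂z/∂y = −n_y/n_z = −0.34274.
Unit vector along 215° is (sin 215°, cos 215°) = (-0.5736, -0.8192).
Slope in that direction = a·(-0.5736) + b·(-0.8192) = 0.32530.
Apparent dip = arctan|0.32530| = 18.0° (true dip is 19.4°, so apparent ≤ true as expected).

18.0°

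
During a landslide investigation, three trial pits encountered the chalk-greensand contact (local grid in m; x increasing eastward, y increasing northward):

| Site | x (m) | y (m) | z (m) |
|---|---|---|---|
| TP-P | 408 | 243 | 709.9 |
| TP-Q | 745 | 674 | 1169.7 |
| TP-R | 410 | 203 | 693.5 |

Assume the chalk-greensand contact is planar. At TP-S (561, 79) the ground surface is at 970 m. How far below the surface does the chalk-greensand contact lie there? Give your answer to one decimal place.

Let the plane be z = a·x + b·y + c.
TP-Q−TP-P: 337a + 431b = 459.8;  TP-R−TP-P: 2a − 40b = −16.4.
Solving gives a = 0.78954, b = 0.44948.
Then c = 709.9 − a·408 − b·243 = 278.54.
At (561, 79): z_contact = 442.93 + 35.51 + 278.54 = 756.99 m.
Depth below ground = 970 − 756.99 = 213.0 m.

213.0 m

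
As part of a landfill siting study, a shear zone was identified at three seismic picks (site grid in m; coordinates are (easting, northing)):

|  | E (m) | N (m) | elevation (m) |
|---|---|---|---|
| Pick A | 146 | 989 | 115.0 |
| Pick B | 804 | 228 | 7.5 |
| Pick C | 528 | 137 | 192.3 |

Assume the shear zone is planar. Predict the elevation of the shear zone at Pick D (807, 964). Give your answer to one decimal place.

-244.8 m

Two edge vectors: Pick A→Pick B = (658, -761, -107.5), Pick A→Pick C = (382, -852, 77.3).
Normal n = (Pick A→Pick B) × (Pick A→Pick C) = (-150415.3, -91928.4, -269914).
So ∂z/∂E = −n_x/n_z = −0.55727 and ∂z/∂N = −n_y/n_z = −0.34058.
Intercept c from Pick A: 115 + 81.36 + 336.84 = 533.20.
At (807, 964): z = −449.7 − 328.3 + 533.20 = -244.8 m.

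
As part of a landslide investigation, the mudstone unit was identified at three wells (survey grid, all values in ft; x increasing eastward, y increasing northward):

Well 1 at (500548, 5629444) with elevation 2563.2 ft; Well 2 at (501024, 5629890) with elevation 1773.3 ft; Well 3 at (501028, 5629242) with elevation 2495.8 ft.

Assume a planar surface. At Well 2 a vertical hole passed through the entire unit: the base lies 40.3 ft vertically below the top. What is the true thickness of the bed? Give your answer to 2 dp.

24.87 ft

Two edge vectors: Well 1→Well 2 = (476, 446, -789.9), Well 1→Well 3 = (480, -202, -67.4).
Normal n = (Well 1→Well 2) × (Well 1→Well 3) = (-189620.2, -347069.6, -310232).
So ∂z/∂x = −n_x/n_z = −0.61122 and ∂z/∂y = −n_y/n_z = −1.11874.
|∇z| = √(a²+b²) = 1.27482, so dip δ = arctan(1.27482) = 51.89°.
True thickness = vertical thickness × cos δ = 40.3 × cos 51.89° = 24.87 ft.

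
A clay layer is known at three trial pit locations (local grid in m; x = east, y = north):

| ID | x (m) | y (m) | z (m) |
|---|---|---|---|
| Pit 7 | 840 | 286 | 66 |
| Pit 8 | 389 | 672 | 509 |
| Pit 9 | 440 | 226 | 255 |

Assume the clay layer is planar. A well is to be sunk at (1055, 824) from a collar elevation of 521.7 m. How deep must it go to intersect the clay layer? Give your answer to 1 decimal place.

301.0 m

Let the plane be z = a·x + b·y + c.
Pit 8−Pit 7: −451a + 386b = 443;  Pit 9−Pit 7: −400a − 60b = 189.
Solving gives a = −0.548518, b = 0.506784.
Then c = 66 − a·840 − b·286 = 381.81.
At (1055, 824): z_contact = −578.69 + 417.59 + 381.81 = 220.72 m.
Depth below ground = 521.7 − 220.72 = 301.0 m.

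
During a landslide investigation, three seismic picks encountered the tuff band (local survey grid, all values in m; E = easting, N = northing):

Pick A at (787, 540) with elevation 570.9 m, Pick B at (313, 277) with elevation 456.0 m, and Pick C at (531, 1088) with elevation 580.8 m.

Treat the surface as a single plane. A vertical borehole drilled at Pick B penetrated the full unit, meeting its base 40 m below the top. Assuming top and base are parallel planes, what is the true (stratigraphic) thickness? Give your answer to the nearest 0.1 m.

Two edge vectors: Pick A→Pick B = (-474, -263, -114.9), Pick A→Pick C = (-256, 548, 9.9).
Normal n = (Pick A→Pick B) × (Pick A→Pick C) = (60361.5, 34107, -327080).
So ∂z/∂E = −n_x/n_z = 0.18455 and ∂z/∂N = −n_y/n_z = 0.10428.
|∇z| = √(a²+b²) = 0.21197, so dip δ = arctan(0.21197) = 11.97°.
True thickness = vertical thickness × cos δ = 40 × cos 11.97° = 39.1 m.

39.1 m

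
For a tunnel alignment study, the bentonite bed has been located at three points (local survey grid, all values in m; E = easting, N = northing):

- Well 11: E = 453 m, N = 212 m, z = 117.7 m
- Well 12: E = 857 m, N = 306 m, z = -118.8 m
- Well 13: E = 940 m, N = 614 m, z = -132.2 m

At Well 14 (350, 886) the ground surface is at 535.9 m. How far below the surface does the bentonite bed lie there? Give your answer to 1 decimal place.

Let the plane be z = a·E + b·N + c.
Well 12−Well 11: 404a + 94b = −236.5;  Well 13−Well 11: 487a + 402b = −249.9.
Solving gives a = −0.61376, b = 0.12189.
Then c = 117.7 − a·453 − b·212 = 369.89.
At (350, 886): z_contact = −214.81 + 107.99 + 369.89 = 263.07 m.
Depth below ground = 535.9 − 263.07 = 272.8 m.

272.8 m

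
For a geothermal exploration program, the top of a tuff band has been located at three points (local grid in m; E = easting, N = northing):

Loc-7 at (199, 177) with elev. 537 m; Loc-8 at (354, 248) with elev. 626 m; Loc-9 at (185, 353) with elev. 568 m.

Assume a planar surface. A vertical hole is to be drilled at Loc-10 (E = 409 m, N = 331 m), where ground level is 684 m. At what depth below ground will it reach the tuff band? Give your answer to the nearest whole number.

Two edge vectors: Loc-7→Loc-8 = (155, 71, 89), Loc-7→Loc-9 = (-14, 176, 31).
Normal n = (Loc-7→Loc-8) × (Loc-7→Loc-9) = (-13463, -6051, 28274).
So ∂z/∂E = −n_x/n_z = 0.47616 and ∂z/∂N = −n_y/n_z = 0.21401.
Intercept c from Loc-7: 537 − 94.76 − 37.88 = 404.36.
At (409, 331): z_contact = 194.8 + 70.8 + 404.36 = 670.0 m.
Depth below ground = 684 − 670.0 = 14 m.

14 m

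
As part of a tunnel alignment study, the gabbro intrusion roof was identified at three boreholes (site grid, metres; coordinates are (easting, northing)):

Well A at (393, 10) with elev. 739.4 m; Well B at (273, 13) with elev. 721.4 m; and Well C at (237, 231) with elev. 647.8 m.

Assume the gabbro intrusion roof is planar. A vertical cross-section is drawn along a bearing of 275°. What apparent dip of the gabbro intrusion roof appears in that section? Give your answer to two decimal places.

Let the plane be z = a·E + b·N + c.
Well B−Well A: −120a + 3b = −18;  Well C−Well A: −156a + 221b = −91.6.
Solving gives a = 0.14215, b = −0.31414.
Unit vector along 275° is (sin 275°, cos 275°) = (-0.9962, 0.0872).
Slope in that direction = a·(-0.9962) + b·(0.0872) = −0.16898.
Apparent dip = arctan|0.16898| = 9.59° (true dip is 19.0°, so apparent ≤ true as expected).

9.59°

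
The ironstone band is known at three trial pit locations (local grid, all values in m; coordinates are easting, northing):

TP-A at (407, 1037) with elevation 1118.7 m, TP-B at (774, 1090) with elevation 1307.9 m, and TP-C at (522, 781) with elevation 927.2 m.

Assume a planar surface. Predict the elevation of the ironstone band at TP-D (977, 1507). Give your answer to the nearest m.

Let the plane be z = a·easting + b·northing + c.
TP-B−TP-A: 367a + 53b = 189.2;  TP-C−TP-A: 115a − 256b = −191.5.
Solving gives a = 0.38268, b = 0.91995.
Then c = 1118.7 − a·407 − b·1037 = 8.96.
At (977, 1507): z = 373.9 + 1386.4 + 8.96 = 1769.2 m.

1769 m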